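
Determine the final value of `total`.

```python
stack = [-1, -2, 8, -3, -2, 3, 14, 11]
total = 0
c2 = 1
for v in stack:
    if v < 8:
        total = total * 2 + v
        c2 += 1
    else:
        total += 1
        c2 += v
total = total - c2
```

-74

v=-1: <8, total = 0*2+(-1) = -1; c2=2
v=-2: <8, total = (-1)*2+(-2) = -4; c2=3
v=8: not <8, total = (-4)+1 = -3; c2=11
v=-3: <8, total = (-3)*2+(-3) = -9; c2=12
v=-2: <8, total = (-9)*2+(-2) = -20; c2=13
v=3: <8, total = (-20)*2+3 = -37; c2=14
v=14: not <8, total = (-37)+1 = -36; c2=28
v=11: not <8, total = (-36)+1 = -35; c2=39
total-c2 = (-35)-39 = -74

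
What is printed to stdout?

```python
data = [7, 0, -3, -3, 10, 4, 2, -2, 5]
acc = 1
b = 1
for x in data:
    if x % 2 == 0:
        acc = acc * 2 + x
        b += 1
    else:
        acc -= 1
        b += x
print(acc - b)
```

53

x=7: not even, acc = 1-1 = 0; b=8
x=0: even, acc = 0*2+0 = 0; b=9
x=-3: not even, acc = 0-1 = -1; b=6
x=-3: not even, acc = (-1)-1 = -2; b=3
x=10: even, acc = (-2)*2+10 = 6; b=4
x=4: even, acc = 6*2+4 = 16; b=5
x=2: even, acc = 16*2+2 = 34; b=6
x=-2: even, acc = 34*2+(-2) = 66; b=7
x=5: not even, acc = 66-1 = 65; b=12
acc-b = 65-12 = 53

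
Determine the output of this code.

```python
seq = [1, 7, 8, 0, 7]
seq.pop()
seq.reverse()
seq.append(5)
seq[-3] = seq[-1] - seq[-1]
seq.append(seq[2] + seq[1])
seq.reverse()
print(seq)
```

pop() removes 7 → [1, 7, 8, 0]
reverse → [0, 8, 7, 1]
append 5 → [0, 8, 7, 1, 5]
seq[-3] = seq[-1]-seq[-1] = 5-5 = 0 → [0, 8, 0, 1, 5]
append seq[2]+seq[1] = 0+8 = 8 → [0, 8, 0, 1, 5, 8]
reverse → [8, 5, 1, 0, 8, 0]

[8, 5, 1, 0, 8, 0]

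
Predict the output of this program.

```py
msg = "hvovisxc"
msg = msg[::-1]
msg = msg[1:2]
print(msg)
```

x

reverse → 'cxsivovh'
slice [1:2] → 'x'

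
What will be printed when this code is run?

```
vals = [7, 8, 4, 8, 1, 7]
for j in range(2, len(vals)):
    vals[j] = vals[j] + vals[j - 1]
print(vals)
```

[7, 8, 12, 20, 21, 28]

j=2: vals[2] = 4+8 = 12 → [7, 8, 12, 8, 1, 7]
j=3: vals[3] = 8+12 = 20 → [7, 8, 12, 20, 1, 7]
j=4: vals[4] = 1+20 = 21 → [7, 8, 12, 20, 21, 7]
j=5: vals[5] = 7+21 = 28 → [7, 8, 12, 20, 21, 28]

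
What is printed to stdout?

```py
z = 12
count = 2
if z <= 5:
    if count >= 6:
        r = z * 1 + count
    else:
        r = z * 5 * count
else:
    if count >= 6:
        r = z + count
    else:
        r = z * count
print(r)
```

24

z=12, count=2
z <= 5 is False; count >= 6 is False
→ r = z * count = 24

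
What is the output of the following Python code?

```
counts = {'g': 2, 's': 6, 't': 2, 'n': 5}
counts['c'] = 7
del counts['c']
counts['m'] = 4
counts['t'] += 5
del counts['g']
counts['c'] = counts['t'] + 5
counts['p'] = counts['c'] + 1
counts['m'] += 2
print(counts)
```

{'s': 6, 't': 7, 'n': 5, 'm': 6, 'c': 12, 'p': 13}

counts['c'] = 7 → {'g': 2, 's': 6, 't': 2, 'n': 5, 'c': 7}
del 'c' → {'g': 2, 's': 6, 't': 2, 'n': 5}
counts['m'] = 4 → {'g': 2, 's': 6, 't': 2, 'n': 5, 'm': 4}
counts['t'] = 2+5 = 7 → {'g': 2, 's': 6, 't': 7, 'n': 5, 'm': 4}
del 'g' → {'s': 6, 't': 7, 'n': 5, 'm': 4}
counts['c'] = counts['t']+5 = 12 → {'s': 6, 't': 7, 'n': 5, 'm': 4, 'c': 12}
counts['p'] = counts['c']+1 = 13 → {'s': 6, 't': 7, 'n': 5, 'm': 4, 'c': 12, 'p': 13}
counts['m'] = 4+2 = 6 → {'s': 6, 't': 7, 'n': 5, 'm': 6, 'c': 12, 'p': 13}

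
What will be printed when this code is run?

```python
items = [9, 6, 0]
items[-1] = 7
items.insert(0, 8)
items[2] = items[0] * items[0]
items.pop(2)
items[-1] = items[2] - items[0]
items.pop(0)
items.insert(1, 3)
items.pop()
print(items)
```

items[-1] = 7 → [9, 6, 7]
insert 8 at 0 → [8, 9, 6, 7]
items[2] = items[0]*items[0] = 8*8 = 64 → [8, 9, 64, 7]
pop(2) removes 64 → [8, 9, 7]
items[-1] = items[2]-items[0] = 7-8 = -1 → [8, 9, -1]
pop(0) removes 8 → [9, -1]
insert 3 at 1 → [9, 3, -1]
pop() removes -1 → [9, 3]

[9, 3]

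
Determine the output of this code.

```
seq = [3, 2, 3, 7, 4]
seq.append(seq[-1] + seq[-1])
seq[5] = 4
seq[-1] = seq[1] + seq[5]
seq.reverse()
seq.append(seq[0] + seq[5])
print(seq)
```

[6, 4, 7, 3, 2, 3, 9]

append seq[-1]+seq[-1] = 4+4 = 8 → [3, 2, 3, 7, 4, 8]
seq[5] = 4 → [3, 2, 3, 7, 4, 4]
seq[-1] = seq[1]+seq[5] = 2+4 = 6 → [3, 2, 3, 7, 4, 6]
reverse → [6, 4, 7, 3, 2, 3]
append seq[0]+seq[5] = 6+3 = 9 → [6, 4, 7, 3, 2, 3, 9]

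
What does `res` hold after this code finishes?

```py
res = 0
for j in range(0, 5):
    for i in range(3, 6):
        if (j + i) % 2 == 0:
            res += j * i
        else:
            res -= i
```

24

j=0,i=3: odd sum, res = 0-3 = -3
j=0,i=4: even sum, res = (-3)+0 = -3
j=0,i=5: odd sum, res = (-3)-5 = -8
j=1,i=3: even sum, res = (-8)+3 = -5
j=1,i=4: odd sum, res = (-5)-4 = -9
j=1,i=5: even sum, res = (-9)+5 = -4
j=2,i=3: odd sum, res = (-4)-3 = -7
j=2,i=4: even sum, res = (-7)+8 = 1
j=2,i=5: odd sum, res = 1-5 = -4
j=3,i=3: even sum, res = (-4)+9 = 5
j=3,i=4: odd sum, res = 5-4 = 1
j=3,i=5: even sum, res = 1+15 = 16
j=4,i=3: odd sum, res = 16-3 = 13
j=4,i=4: even sum, res = 13+16 = 29
j=4,i=5: odd sum, res = 29-5 = 24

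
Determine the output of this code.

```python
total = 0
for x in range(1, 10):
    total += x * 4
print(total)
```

180

x=1: total = 0+1*4 = 4
x=2: total = 4+2*4 = 12
x=3: total = 12+3*4 = 24
x=4: total = 24+4*4 = 40
x=5: total = 40+5*4 = 60
x=6: total = 60+6*4 = 84
x=7: total = 84+7*4 = 112
x=8: total = 112+8*4 = 144
x=9: total = 144+9*4 = 180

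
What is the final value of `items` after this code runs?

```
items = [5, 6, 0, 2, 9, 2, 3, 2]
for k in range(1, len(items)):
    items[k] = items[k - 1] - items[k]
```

[5, -1, -1, -3, -12, -14, -17, -19]

k=1: items[1] = 5-6 = -1 → [5, -1, 0, 2, 9, 2, 3, 2]
k=2: items[2] = (-1)-0 = -1 → [5, -1, -1, 2, 9, 2, 3, 2]
k=3: items[3] = (-1)-2 = -3 → [5, -1, -1, -3, 9, 2, 3, 2]
k=4: items[4] = (-3)-9 = -12 → [5, -1, -1, -3, -12, 2, 3, 2]
k=5: items[5] = (-12)-2 = -14 → [5, -1, -1, -3, -12, -14, 3, 2]
k=6: items[6] = (-14)-3 = -17 → [5, -1, -1, -3, -12, -14, -17, 2]
k=7: items[7] = (-17)-2 = -19 → [5, -1, -1, -3, -12, -14, -17, -19]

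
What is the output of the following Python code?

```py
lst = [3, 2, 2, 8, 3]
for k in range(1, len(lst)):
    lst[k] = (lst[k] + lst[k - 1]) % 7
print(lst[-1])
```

k=1: lst[1] = (2+3)%7 = 5 → [3, 5, 2, 8, 3]
k=2: lst[2] = (2+5)%7 = 0 → [3, 5, 0, 8, 3]
k=3: lst[3] = (8+0)%7 = 1 → [3, 5, 0, 1, 3]
k=4: lst[4] = (3+1)%7 = 4 → [3, 5, 0, 1, 4]

4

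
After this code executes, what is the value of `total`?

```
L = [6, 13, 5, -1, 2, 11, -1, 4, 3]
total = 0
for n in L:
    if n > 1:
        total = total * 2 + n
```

951

n=6: >1, total = 0*2+6 = 6
n=13: >1, total = 6*2+13 = 25
n=5: >1, total = 25*2+5 = 55
n=-1: not >1
n=2: >1, total = 55*2+2 = 112
n=11: >1, total = 112*2+11 = 235
n=-1: not >1
n=4: >1, total = 235*2+4 = 474
n=3: >1, total = 474*2+3 = 951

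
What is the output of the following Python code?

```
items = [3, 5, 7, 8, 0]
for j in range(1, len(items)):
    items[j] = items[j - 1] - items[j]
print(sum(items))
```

-42

j=1: items[1] = 3-5 = -2 → [3, -2, 7, 8, 0]
j=2: items[2] = (-2)-7 = -9 → [3, -2, -9, 8, 0]
j=3: items[3] = (-9)-8 = -17 → [3, -2, -9, -17, 0]
j=4: items[4] = (-17)-0 = -17 → [3, -2, -9, -17, -17]
sum = -42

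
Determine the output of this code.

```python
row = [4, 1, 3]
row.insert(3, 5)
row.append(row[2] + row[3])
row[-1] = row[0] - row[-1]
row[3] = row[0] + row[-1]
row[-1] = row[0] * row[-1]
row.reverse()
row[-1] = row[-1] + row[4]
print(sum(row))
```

-4

insert 5 at 3 → [4, 1, 3, 5]
append row[2]+row[3] = 3+5 = 8 → [4, 1, 3, 5, 8]
row[-1] = row[0]-row[-1] = 4-8 = -4 → [4, 1, 3, 5, -4]
row[3] = row[0]+row[-1] = 4+(-4) = 0 → [4, 1, 3, 0, -4]
row[-1] = row[0]*row[-1] = 4*(-4) = -16 → [4, 1, 3, 0, -16]
reverse → [-16, 0, 3, 1, 4]
row[-1] = row[-1]+row[4] = 4+4 = 8 → [-16, 0, 3, 1, 8]
sum = -4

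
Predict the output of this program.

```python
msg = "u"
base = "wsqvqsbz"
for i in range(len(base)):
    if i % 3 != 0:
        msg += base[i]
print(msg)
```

i=0: skip
i=1: add 's' → 'us'
i=2: add 'q' → 'usq'
i=3: skip
i=4: add 'q' → 'usqq'
i=5: add 's' → 'usqqs'
i=6: skip
i=7: add 'z' → 'usqqsz'

usqqsz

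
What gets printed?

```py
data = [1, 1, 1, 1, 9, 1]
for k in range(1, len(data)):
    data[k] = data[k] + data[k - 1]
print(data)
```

[1, 2, 3, 4, 13, 14]

k=1: data[1] = 1+1 = 2 → [1, 2, 1, 1, 9, 1]
k=2: data[2] = 1+2 = 3 → [1, 2, 3, 1, 9, 1]
k=3: data[3] = 1+3 = 4 → [1, 2, 3, 4, 9, 1]
k=4: data[4] = 9+4 = 13 → [1, 2, 3, 4, 13, 1]
k=5: data[5] = 1+13 = 14 → [1, 2, 3, 4, 13, 14]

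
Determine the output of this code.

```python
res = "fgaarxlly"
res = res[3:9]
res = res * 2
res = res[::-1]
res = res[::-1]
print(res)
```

arxllyarxlly

slice [3:9] → 'arxlly'
repeat ×2 → 'arxllyarxlly'
reverse → 'yllxrayllxra'
reverse → 'arxllyarxlly'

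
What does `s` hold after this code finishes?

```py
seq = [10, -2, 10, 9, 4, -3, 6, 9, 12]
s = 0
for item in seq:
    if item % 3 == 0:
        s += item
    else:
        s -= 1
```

29

item=10: not %3==0, s = 0-1 = -1
item=-2: not %3==0, s = (-1)-1 = -2
item=10: not %3==0, s = (-2)-1 = -3
item=9: %3==0, s = (-3)+9 = 6
item=4: not %3==0, s = 6-1 = 5
item=-3: %3==0, s = 5+(-3) = 2
item=6: %3==0, s = 2+6 = 8
item=9: %3==0, s = 8+9 = 17
item=12: %3==0, s = 17+12 = 29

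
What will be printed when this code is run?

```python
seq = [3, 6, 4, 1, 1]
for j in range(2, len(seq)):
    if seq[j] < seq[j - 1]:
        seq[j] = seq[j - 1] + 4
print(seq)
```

j=2: 4<6, seq[2] = 6+4 = 10 → [3, 6, 10, 1, 1]
j=3: 1<10, seq[3] = 10+4 = 14 → [3, 6, 10, 14, 1]
j=4: 1<14, seq[4] = 14+4 = 18 → [3, 6, 10, 14, 18]

[3, 6, 10, 14, 18]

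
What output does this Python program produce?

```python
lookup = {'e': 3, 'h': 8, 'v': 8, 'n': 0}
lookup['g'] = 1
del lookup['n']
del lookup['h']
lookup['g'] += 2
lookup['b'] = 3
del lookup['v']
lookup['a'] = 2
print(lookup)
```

lookup['g'] = 1 → {'e': 3, 'h': 8, 'v': 8, 'n': 0, 'g': 1}
del 'n' → {'e': 3, 'h': 8, 'v': 8, 'g': 1}
del 'h' → {'e': 3, 'v': 8, 'g': 1}
lookup['g'] = 1+2 = 3 → {'e': 3, 'v': 8, 'g': 3}
lookup['b'] = 3 → {'e': 3, 'v': 8, 'g': 3, 'b': 3}
del 'v' → {'e': 3, 'g': 3, 'b': 3}
lookup['a'] = 2 → {'e': 3, 'g': 3, 'b': 3, 'a': 2}

{'e': 3, 'g': 3, 'b': 3, 'a': 2}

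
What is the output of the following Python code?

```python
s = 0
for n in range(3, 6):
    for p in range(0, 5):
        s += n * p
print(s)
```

120

n=3,p=0: s = 0+0 = 0
n=3,p=1: s = 0+3 = 3
n=3,p=2: s = 3+6 = 9
n=3,p=3: s = 9+9 = 18
n=3,p=4: s = 18+12 = 30
n=4,p=0: s = 30+0 = 30
n=4,p=1: s = 30+4 = 34
n=4,p=2: s = 34+8 = 42
n=4,p=3: s = 42+12 = 54
n=4,p=4: s = 54+16 = 70
n=5,p=0: s = 70+0 = 70
n=5,p=1: s = 70+5 = 75
n=5,p=2: s = 75+10 = 85
n=5,p=3: s = 85+15 = 100
n=5,p=4: s = 100+20 = 120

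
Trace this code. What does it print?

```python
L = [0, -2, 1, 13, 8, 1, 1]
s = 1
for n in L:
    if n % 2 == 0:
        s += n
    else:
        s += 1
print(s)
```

11

n=0: even, s = 1+0 = 1
n=-2: even, s = 1+(-2) = -1
n=1: not even, s = (-1)+1 = 0
n=13: not even, s = 0+1 = 1
n=8: even, s = 1+8 = 9
n=1: not even, s = 9+1 = 10
n=1: not even, s = 10+1 = 11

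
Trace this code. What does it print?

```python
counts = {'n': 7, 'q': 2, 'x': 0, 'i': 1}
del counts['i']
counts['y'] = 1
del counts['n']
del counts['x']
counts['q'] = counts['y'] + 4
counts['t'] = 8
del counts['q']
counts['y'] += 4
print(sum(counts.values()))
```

del 'i' → {'n': 7, 'q': 2, 'x': 0}
counts['y'] = 1 → {'n': 7, 'q': 2, 'x': 0, 'y': 1}
del 'n' → {'q': 2, 'x': 0, 'y': 1}
del 'x' → {'q': 2, 'y': 1}
counts['q'] = counts['y']+4 = 5 → {'q': 5, 'y': 1}
counts['t'] = 8 → {'q': 5, 'y': 1, 't': 8}
del 'q' → {'y': 1, 't': 8}
counts['y'] = 1+4 = 5 → {'y': 5, 't': 8}
sum of values = 13

13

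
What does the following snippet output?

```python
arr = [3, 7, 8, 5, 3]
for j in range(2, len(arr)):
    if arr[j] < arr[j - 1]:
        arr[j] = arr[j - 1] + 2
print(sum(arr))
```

j=2: 8>=7, unchanged → [3, 7, 8, 5, 3]
j=3: 5<8, arr[3] = 8+2 = 10 → [3, 7, 8, 10, 3]
j=4: 3<10, arr[4] = 10+2 = 12 → [3, 7, 8, 10, 12]
sum = 40

40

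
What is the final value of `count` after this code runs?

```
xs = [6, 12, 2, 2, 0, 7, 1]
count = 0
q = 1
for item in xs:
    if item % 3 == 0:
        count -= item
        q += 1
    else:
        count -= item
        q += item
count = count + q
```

item=6: %3==0, count = 0-6 = -6; q=2
item=12: %3==0, count = (-6)-12 = -18; q=3
item=2: not %3==0, count = (-18)-2 = -20; q=5
item=2: not %3==0, count = (-20)-2 = -22; q=7
item=0: %3==0, count = (-22)-0 = -22; q=8
item=7: not %3==0, count = (-22)-7 = -29; q=15
item=1: not %3==0, count = (-29)-1 = -30; q=16
count+q = (-30)+16 = -14

-14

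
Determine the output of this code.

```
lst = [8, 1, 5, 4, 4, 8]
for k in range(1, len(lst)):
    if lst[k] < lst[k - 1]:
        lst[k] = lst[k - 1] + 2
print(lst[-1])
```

18

k=1: 1<8, lst[1] = 8+2 = 10 → [8, 10, 5, 4, 4, 8]
k=2: 5<10, lst[2] = 10+2 = 12 → [8, 10, 12, 4, 4, 8]
k=3: 4<12, lst[3] = 12+2 = 14 → [8, 10, 12, 14, 4, 8]
k=4: 4<14, lst[4] = 14+2 = 16 → [8, 10, 12, 14, 16, 8]
k=5: 8<16, lst[5] = 16+2 = 18 → [8, 10, 12, 14, 16, 18]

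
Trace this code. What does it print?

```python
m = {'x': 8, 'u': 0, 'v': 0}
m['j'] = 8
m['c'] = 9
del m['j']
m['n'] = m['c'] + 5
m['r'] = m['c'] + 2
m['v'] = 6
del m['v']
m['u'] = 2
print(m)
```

{'x': 8, 'u': 2, 'c': 9, 'n': 14, 'r': 11}

m['j'] = 8 → {'x': 8, 'u': 0, 'v': 0, 'j': 8}
m['c'] = 9 → {'x': 8, 'u': 0, 'v': 0, 'j': 8, 'c': 9}
del 'j' → {'x': 8, 'u': 0, 'v': 0, 'c': 9}
m['n'] = m['c']+5 = 14 → {'x': 8, 'u': 0, 'v': 0, 'c': 9, 'n': 14}
m['r'] = m['c']+2 = 11 → {'x': 8, 'u': 0, 'v': 0, 'c': 9, 'n': 14, 'r': 11}
m['v'] = 6 → {'x': 8, 'u': 0, 'v': 6, 'c': 9, 'n': 14, 'r': 11}
del 'v' → {'x': 8, 'u': 0, 'c': 9, 'n': 14, 'r': 11}
m['u'] = 2 → {'x': 8, 'u': 2, 'c': 9, 'n': 14, 'r': 11}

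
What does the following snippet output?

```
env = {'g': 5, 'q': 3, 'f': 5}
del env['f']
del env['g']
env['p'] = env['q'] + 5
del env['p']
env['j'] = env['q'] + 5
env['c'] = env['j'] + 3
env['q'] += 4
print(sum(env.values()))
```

26

del 'f' → {'g': 5, 'q': 3}
del 'g' → {'q': 3}
env['p'] = env['q']+5 = 8 → {'q': 3, 'p': 8}
del 'p' → {'q': 3}
env['j'] = env['q']+5 = 8 → {'q': 3, 'j': 8}
env['c'] = env['j']+3 = 11 → {'q': 3, 'j': 8, 'c': 11}
env['q'] = 3+4 = 7 → {'q': 7, 'j': 8, 'c': 11}
sum of values = 26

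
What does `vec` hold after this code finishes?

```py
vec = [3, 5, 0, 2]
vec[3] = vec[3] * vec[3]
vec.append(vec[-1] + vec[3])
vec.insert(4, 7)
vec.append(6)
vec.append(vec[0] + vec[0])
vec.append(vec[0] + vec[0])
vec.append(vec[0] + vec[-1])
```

vec[3] = vec[3]*vec[3] = 2*2 = 4 → [3, 5, 0, 4]
append vec[-1]+vec[3] = 4+4 = 8 → [3, 5, 0, 4, 8]
insert 7 at 4 → [3, 5, 0, 4, 7, 8]
append 6 → [3, 5, 0, 4, 7, 8, 6]
append vec[0]+vec[0] = 3+3 = 6 → [3, 5, 0, 4, 7, 8, 6, 6]
append vec[0]+vec[0] = 3+3 = 6 → [3, 5, 0, 4, 7, 8, 6, 6, 6]
append vec[0]+vec[-1] = 3+6 = 9 → [3, 5, 0, 4, 7, 8, 6, 6, 6, 9]

[3, 5, 0, 4, 7, 8, 6, 6, 6, 9]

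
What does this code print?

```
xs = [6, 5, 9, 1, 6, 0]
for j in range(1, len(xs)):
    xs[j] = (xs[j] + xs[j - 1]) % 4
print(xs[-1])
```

3

j=1: xs[1] = (5+6)%4 = 3 → [6, 3, 9, 1, 6, 0]
j=2: xs[2] = (9+3)%4 = 0 → [6, 3, 0, 1, 6, 0]
j=3: xs[3] = (1+0)%4 = 1 → [6, 3, 0, 1, 6, 0]
j=4: xs[4] = (6+1)%4 = 3 → [6, 3, 0, 1, 3, 0]
j=5: xs[5] = (0+3)%4 = 3 → [6, 3, 0, 1, 3, 3]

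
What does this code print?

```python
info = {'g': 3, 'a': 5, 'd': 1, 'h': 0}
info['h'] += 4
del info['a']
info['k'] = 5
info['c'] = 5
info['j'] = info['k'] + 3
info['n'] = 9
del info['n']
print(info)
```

{'g': 3, 'd': 1, 'h': 4, 'k': 5, 'c': 5, 'j': 8}

info['h'] = 0+4 = 4 → {'g': 3, 'a': 5, 'd': 1, 'h': 4}
del 'a' → {'g': 3, 'd': 1, 'h': 4}
info['k'] = 5 → {'g': 3, 'd': 1, 'h': 4, 'k': 5}
info['c'] = 5 → {'g': 3, 'd': 1, 'h': 4, 'k': 5, 'c': 5}
info['j'] = info['k']+3 = 8 → {'g': 3, 'd': 1, 'h': 4, 'k': 5, 'c': 5, 'j': 8}
info['n'] = 9 → {'g': 3, 'd': 1, 'h': 4, 'k': 5, 'c': 5, 'j': 8, 'n': 9}
del 'n' → {'g': 3, 'd': 1, 'h': 4, 'k': 5, 'c': 5, 'j': 8}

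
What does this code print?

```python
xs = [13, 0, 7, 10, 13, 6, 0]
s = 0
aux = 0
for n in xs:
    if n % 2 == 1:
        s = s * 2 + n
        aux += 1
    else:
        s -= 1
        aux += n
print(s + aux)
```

90

n=13: odd, s = 0*2+13 = 13; aux=1
n=0: not odd, s = 13-1 = 12; aux=1
n=7: odd, s = 12*2+7 = 31; aux=2
n=10: not odd, s = 31-1 = 30; aux=12
n=13: odd, s = 30*2+13 = 73; aux=13
n=6: not odd, s = 73-1 = 72; aux=19
n=0: not odd, s = 72-1 = 71; aux=19
s+aux = 71+19 = 90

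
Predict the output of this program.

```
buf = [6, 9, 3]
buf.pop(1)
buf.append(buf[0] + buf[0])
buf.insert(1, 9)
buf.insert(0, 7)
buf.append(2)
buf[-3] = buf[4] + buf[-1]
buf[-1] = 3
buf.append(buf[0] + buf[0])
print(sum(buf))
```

65

pop(1) removes 9 → [6, 3]
append buf[0]+buf[0] = 6+6 = 12 → [6, 3, 12]
insert 9 at 1 → [6, 9, 3, 12]
insert 7 at 0 → [7, 6, 9, 3, 12]
append 2 → [7, 6, 9, 3, 12, 2]
buf[-3] = buf[4]+buf[-1] = 12+2 = 14 → [7, 6, 9, 14, 12, 2]
buf[-1] = 3 → [7, 6, 9, 14, 12, 3]
append buf[0]+buf[0] = 7+7 = 14 → [7, 6, 9, 14, 12, 3, 14]
sum = 65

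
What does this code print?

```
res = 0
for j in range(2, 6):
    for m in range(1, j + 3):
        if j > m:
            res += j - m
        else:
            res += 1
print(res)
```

32

j=2,m=1: 2>1, res = 0+1 = 1
j=2,m=2: not 2>2, res = 1+1 = 2
j=2,m=3: not 2>3, res = 2+1 = 3
j=2,m=4: not 2>4, res = 3+1 = 4
j=3,m=1: 3>1, res = 4+2 = 6
j=3,m=2: 3>2, res = 6+1 = 7
j=3,m=3: not 3>3, res = 7+1 = 8
j=3,m=4: not 3>4, res = 8+1 = 9
j=3,m=5: not 3>5, res = 9+1 = 10
j=4,m=1: 4>1, res = 10+3 = 13
j=4,m=2: 4>2, res = 13+2 = 15
j=4,m=3: 4>3, res = 15+1 = 16
j=4,m=4: not 4>4, res = 16+1 = 17
j=4,m=5: not 4>5, res = 17+1 = 18
j=4,m=6: not 4>6, res = 18+1 = 19
j=5,m=1: 5>1, res = 19+4 = 23
j=5,m=2: 5>2, res = 23+3 = 26
j=5,m=3: 5>3, res = 26+2 = 28
j=5,m=4: 5>4, res = 28+1 = 29
j=5,m=5: not 5>5, res = 29+1 = 30
j=5,m=6: not 5>6, res = 30+1 = 31
j=5,m=7: not 5>7, res = 31+1 = 32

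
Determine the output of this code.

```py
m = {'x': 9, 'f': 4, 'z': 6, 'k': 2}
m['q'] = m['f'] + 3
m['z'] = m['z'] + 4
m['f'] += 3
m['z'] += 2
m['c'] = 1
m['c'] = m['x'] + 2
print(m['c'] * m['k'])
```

m['q'] = m['f']+3 = 7 → {'x': 9, 'f': 4, 'z': 6, 'k': 2, 'q': 7}
m['z'] = m['z']+4 = 10 → {'x': 9, 'f': 4, 'z': 10, 'k': 2, 'q': 7}
m['f'] = 4+3 = 7 → {'x': 9, 'f': 7, 'z': 10, 'k': 2, 'q': 7}
m['z'] = 10+2 = 12 → {'x': 9, 'f': 7, 'z': 12, 'k': 2, 'q': 7}
m['c'] = 1 → {'x': 9, 'f': 7, 'z': 12, 'k': 2, 'q': 7, 'c': 1}
m['c'] = m['x']+2 = 11 → {'x': 9, 'f': 7, 'z': 12, 'k': 2, 'q': 7, 'c': 11}
m['c']*m['k'] = 11*2 = 22

22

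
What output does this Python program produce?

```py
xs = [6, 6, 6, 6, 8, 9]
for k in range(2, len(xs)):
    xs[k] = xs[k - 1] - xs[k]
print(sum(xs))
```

-31

k=2: xs[2] = 6-6 = 0 → [6, 6, 0, 6, 8, 9]
k=3: xs[3] = 0-6 = -6 → [6, 6, 0, -6, 8, 9]
k=4: xs[4] = (-6)-8 = -14 → [6, 6, 0, -6, -14, 9]
k=5: xs[5] = (-14)-9 = -23 → [6, 6, 0, -6, -14, -23]
sum = -31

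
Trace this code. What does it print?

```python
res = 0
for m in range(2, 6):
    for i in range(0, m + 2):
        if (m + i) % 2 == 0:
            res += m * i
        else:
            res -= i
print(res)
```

54

m=2,i=0: even sum, res = 0+0 = 0
m=2,i=1: odd sum, res = 0-1 = -1
m=2,i=2: even sum, res = (-1)+4 = 3
m=2,i=3: odd sum, res = 3-3 = 0
m=3,i=0: odd sum, res = 0-0 = 0
m=3,i=1: even sum, res = 0+3 = 3
m=3,i=2: odd sum, res = 3-2 = 1
m=3,i=3: even sum, res = 1+9 = 10
m=3,i=4: odd sum, res = 10-4 = 6
m=4,i=0: even sum, res = 6+0 = 6
m=4,i=1: odd sum, res = 6-1 = 5
m=4,i=2: even sum, res = 5+8 = 13
m=4,i=3: odd sum, res = 13-3 = 10
m=4,i=4: even sum, res = 10+16 = 26
m=4,i=5: odd sum, res = 26-5 = 21
m=5,i=0: odd sum, res = 21-0 = 21
m=5,i=1: even sum, res = 21+5 = 26
m=5,i=2: odd sum, res = 26-2 = 24
m=5,i=3: even sum, res = 24+15 = 39
m=5,i=4: odd sum, res = 39-4 = 35
m=5,i=5: even sum, res = 35+25 = 60
m=5,i=6: odd sum, res = 60-6 = 54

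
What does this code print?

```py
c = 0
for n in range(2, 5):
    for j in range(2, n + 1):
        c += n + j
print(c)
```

36

n=2,j=2: c = 0+4 = 4
n=3,j=2: c = 4+5 = 9
n=3,j=3: c = 9+6 = 15
n=4,j=2: c = 15+6 = 21
n=4,j=3: c = 21+7 = 28
n=4,j=4: c = 28+8 = 36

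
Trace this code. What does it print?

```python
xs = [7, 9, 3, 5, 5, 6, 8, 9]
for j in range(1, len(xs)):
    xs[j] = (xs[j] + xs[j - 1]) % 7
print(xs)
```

j=1: xs[1] = (9+7)%7 = 2 → [7, 2, 3, 5, 5, 6, 8, 9]
j=2: xs[2] = (3+2)%7 = 5 → [7, 2, 5, 5, 5, 6, 8, 9]
j=3: xs[3] = (5+5)%7 = 3 → [7, 2, 5, 3, 5, 6, 8, 9]
j=4: xs[4] = (5+3)%7 = 1 → [7, 2, 5, 3, 1, 6, 8, 9]
j=5: xs[5] = (6+1)%7 = 0 → [7, 2, 5, 3, 1, 0, 8, 9]
j=6: xs[6] = (8+0)%7 = 1 → [7, 2, 5, 3, 1, 0, 1, 9]
j=7: xs[7] = (9+1)%7 = 3 → [7, 2, 5, 3, 1, 0, 1, 3]

[7, 2, 5, 3, 1, 0, 1, 3]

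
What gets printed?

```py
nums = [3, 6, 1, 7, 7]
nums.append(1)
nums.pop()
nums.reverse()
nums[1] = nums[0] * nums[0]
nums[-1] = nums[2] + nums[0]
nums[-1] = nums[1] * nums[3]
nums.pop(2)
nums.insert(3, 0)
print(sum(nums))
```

append 1 → [3, 6, 1, 7, 7, 1]
pop() removes 1 → [3, 6, 1, 7, 7]
reverse → [7, 7, 1, 6, 3]
nums[1] = nums[0]*nums[0] = 7*7 = 49 → [7, 49, 1, 6, 3]
nums[-1] = nums[2]+nums[0] = 1+7 = 8 → [7, 49, 1, 6, 8]
nums[-1] = nums[1]*nums[3] = 49*6 = 294 → [7, 49, 1, 6, 294]
pop(2) removes 1 → [7, 49, 6, 294]
insert 0 at 3 → [7, 49, 6, 0, 294]
sum = 356

356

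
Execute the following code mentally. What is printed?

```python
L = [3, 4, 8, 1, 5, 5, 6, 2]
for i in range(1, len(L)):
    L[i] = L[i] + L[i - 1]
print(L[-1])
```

i=1: L[1] = 4+3 = 7 → [3, 7, 8, 1, 5, 5, 6, 2]
i=2: L[2] = 8+7 = 15 → [3, 7, 15, 1, 5, 5, 6, 2]
i=3: L[3] = 1+15 = 16 → [3, 7, 15, 16, 5, 5, 6, 2]
i=4: L[4] = 5+16 = 21 → [3, 7, 15, 16, 21, 5, 6, 2]
i=5: L[5] = 5+21 = 26 → [3, 7, 15, 16, 21, 26, 6, 2]
i=6: L[6] = 6+26 = 32 → [3, 7, 15, 16, 21, 26, 32, 2]
i=7: L[7] = 2+32 = 34 → [3, 7, 15, 16, 21, 26, 32, 34]

34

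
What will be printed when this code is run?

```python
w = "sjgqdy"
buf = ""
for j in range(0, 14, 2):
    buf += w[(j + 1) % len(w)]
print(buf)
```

jqyjqyj

j=0: add w[1]='j' → 'j'
j=2: add w[3]='q' → 'jq'
j=4: add w[5]='y' → 'jqy'
j=6: add w[1]='j' → 'jqyj'
j=8: add w[3]='q' → 'jqyjq'
j=10: add w[5]='y' → 'jqyjqy'
j=12: add w[1]='j' → 'jqyjqyj'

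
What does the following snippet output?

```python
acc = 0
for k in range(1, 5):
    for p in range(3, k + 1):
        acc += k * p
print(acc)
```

37

k=3,p=3: acc = 0+9 = 9
k=4,p=3: acc = 9+12 = 21
k=4,p=4: acc = 21+16 = 37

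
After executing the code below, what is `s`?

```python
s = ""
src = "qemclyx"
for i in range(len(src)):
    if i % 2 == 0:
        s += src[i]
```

i=0: add 'q' → 'q'
i=1: skip
i=2: add 'm' → 'qm'
i=3: skip
i=4: add 'l' → 'qml'
i=5: skip
i=6: add 'x' → 'qmlx'

'qmlx'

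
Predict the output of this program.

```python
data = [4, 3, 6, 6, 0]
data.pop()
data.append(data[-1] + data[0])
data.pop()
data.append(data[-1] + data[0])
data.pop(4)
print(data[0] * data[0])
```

16

pop() removes 0 → [4, 3, 6, 6]
append data[-1]+data[0] = 6+4 = 10 → [4, 3, 6, 6, 10]
pop() removes 10 → [4, 3, 6, 6]
append data[-1]+data[0] = 6+4 = 10 → [4, 3, 6, 6, 10]
pop(4) removes 10 → [4, 3, 6, 6]
data[0]*data[0] = 4*4 = 16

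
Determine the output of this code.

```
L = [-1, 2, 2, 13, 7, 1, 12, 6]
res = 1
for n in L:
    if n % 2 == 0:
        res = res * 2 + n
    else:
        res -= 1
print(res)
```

42

n=-1: not even, res = 1-1 = 0
n=2: even, res = 0*2+2 = 2
n=2: even, res = 2*2+2 = 6
n=13: not even, res = 6-1 = 5
n=7: not even, res = 5-1 = 4
n=1: not even, res = 4-1 = 3
n=12: even, res = 3*2+12 = 18
n=6: even, res = 18*2+6 = 42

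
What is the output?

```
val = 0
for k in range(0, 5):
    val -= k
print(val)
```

k=0: val = 0-0 = 0
k=1: val = 0-1 = -1
k=2: val = (-1)-2 = -3
k=3: val = (-3)-3 = -6
k=4: val = (-6)-4 = -10

-10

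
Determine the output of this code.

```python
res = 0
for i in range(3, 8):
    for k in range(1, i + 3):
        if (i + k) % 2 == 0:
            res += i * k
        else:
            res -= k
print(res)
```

i=3,k=1: even sum, res = 0+3 = 3
i=3,k=2: odd sum, res = 3-2 = 1
i=3,k=3: even sum, res = 1+9 = 10
i=3,k=4: odd sum, res = 10-4 = 6
i=3,k=5: even sum, res = 6+15 = 21
i=4,k=1: odd sum, res = 21-1 = 20
i=4,k=2: even sum, res = 20+8 = 28
i=4,k=3: odd sum, res = 28-3 = 25
i=4,k=4: even sum, res = 25+16 = 41
i=4,k=5: odd sum, res = 41-5 = 36
i=4,k=6: even sum, res = 36+24 = 60
i=5,k=1: even sum, res = 60+5 = 65
i=5,k=2: odd sum, res = 65-2 = 63
i=5,k=3: even sum, res = 63+15 = 78
i=5,k=4: odd sum, res = 78-4 = 74
i=5,k=5: even sum, res = 74+25 = 99
i=5,k=6: odd sum, res = 99-6 = 93
i=5,k=7: even sum, res = 93+35 = 128
i=6,k=1: odd sum, res = 128-1 = 127
i=6,k=2: even sum, res = 127+12 = 139
i=6,k=3: odd sum, res = 139-3 = 136
i=6,k=4: even sum, res = 136+24 = 160
i=6,k=5: odd sum, res = 160-5 = 155
i=6,k=6: even sum, res = 155+36 = 191
i=6,k=7: odd sum, res = 191-7 = 184
i=6,k=8: even sum, res = 184+48 = 232
i=7,k=1: even sum, res = 232+7 = 239
i=7,k=2: odd sum, res = 239-2 = 237
i=7,k=3: even sum, res = 237+21 = 258
i=7,k=4: odd sum, res = 258-4 = 254
i=7,k=5: even sum, res = 254+35 = 289
i=7,k=6: odd sum, res = 289-6 = 283
i=7,k=7: even sum, res = 283+49 = 332
i=7,k=8: odd sum, res = 332-8 = 324
i=7,k=9: even sum, res = 324+63 = 387

387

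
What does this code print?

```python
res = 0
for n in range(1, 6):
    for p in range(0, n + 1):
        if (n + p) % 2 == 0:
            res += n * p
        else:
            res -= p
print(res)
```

n=1,p=0: odd sum, res = 0-0 = 0
n=1,p=1: even sum, res = 0+1 = 1
n=2,p=0: even sum, res = 1+0 = 1
n=2,p=1: odd sum, res = 1-1 = 0
n=2,p=2: even sum, res = 0+4 = 4
n=3,p=0: odd sum, res = 4-0 = 4
n=3,p=1: even sum, res = 4+3 = 7
n=3,p=2: odd sum, res = 7-2 = 5
n=3,p=3: even sum, res = 5+9 = 14
n=4,p=0: even sum, res = 14+0 = 14
n=4,p=1: odd sum, res = 14-1 = 13
n=4,p=2: even sum, res = 13+8 = 21
n=4,p=3: odd sum, res = 21-3 = 18
n=4,p=4: even sum, res = 18+16 = 34
n=5,p=0: odd sum, res = 34-0 = 34
n=5,p=1: even sum, res = 34+5 = 39
n=5,p=2: odd sum, res = 39-2 = 37
n=5,p=3: even sum, res = 37+15 = 52
n=5,p=4: odd sum, res = 52-4 = 48
n=5,p=5: even sum, res = 48+25 = 73

73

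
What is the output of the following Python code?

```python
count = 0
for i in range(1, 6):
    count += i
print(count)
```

i=1: count = 0+1 = 1
i=2: count = 1+2 = 3
i=3: count = 3+3 = 6
i=4: count = 6+4 = 10
i=5: count = 10+5 = 15

15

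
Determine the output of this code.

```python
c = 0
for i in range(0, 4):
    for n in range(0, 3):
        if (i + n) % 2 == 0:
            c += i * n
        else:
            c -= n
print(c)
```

i=0,n=0: even sum, c = 0+0 = 0
i=0,n=1: odd sum, c = 0-1 = -1
i=0,n=2: even sum, c = (-1)+0 = -1
i=1,n=0: odd sum, c = (-1)-0 = -1
i=1,n=1: even sum, c = (-1)+1 = 0
i=1,n=2: odd sum, c = 0-2 = -2
i=2,n=0: even sum, c = (-2)+0 = -2
i=2,n=1: odd sum, c = (-2)-1 = -3
i=2,n=2: even sum, c = (-3)+4 = 1
i=3,n=0: odd sum, c = 1-0 = 1
i=3,n=1: even sum, c = 1+3 = 4
i=3,n=2: odd sum, c = 4-2 = 2

2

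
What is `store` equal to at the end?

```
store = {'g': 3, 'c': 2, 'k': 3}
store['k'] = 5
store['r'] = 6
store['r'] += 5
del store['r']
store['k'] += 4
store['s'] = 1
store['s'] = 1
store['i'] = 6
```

store['k'] = 5 → {'g': 3, 'c': 2, 'k': 5}
store['r'] = 6 → {'g': 3, 'c': 2, 'k': 5, 'r': 6}
store['r'] = 6+5 = 11 → {'g': 3, 'c': 2, 'k': 5, 'r': 11}
del 'r' → {'g': 3, 'c': 2, 'k': 5}
store['k'] = 5+4 = 9 → {'g': 3, 'c': 2, 'k': 9}
store['s'] = 1 → {'g': 3, 'c': 2, 'k': 9, 's': 1}
store['s'] = 1 → {'g': 3, 'c': 2, 'k': 9, 's': 1}
store['i'] = 6 → {'g': 3, 'c': 2, 'k': 9, 's': 1, 'i': 6}

{'g': 3, 'c': 2, 'k': 9, 's': 1, 'i': 6}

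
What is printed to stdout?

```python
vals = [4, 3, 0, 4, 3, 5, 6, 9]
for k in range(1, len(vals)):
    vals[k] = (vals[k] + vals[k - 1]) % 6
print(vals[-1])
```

k=1: vals[1] = (3+4)%6 = 1 → [4, 1, 0, 4, 3, 5, 6, 9]
k=2: vals[2] = (0+1)%6 = 1 → [4, 1, 1, 4, 3, 5, 6, 9]
k=3: vals[3] = (4+1)%6 = 5 → [4, 1, 1, 5, 3, 5, 6, 9]
k=4: vals[4] = (3+5)%6 = 2 → [4, 1, 1, 5, 2, 5, 6, 9]
k=5: vals[5] = (5+2)%6 = 1 → [4, 1, 1, 5, 2, 1, 6, 9]
k=6: vals[6] = (6+1)%6 = 1 → [4, 1, 1, 5, 2, 1, 1, 9]
k=7: vals[7] = (9+1)%6 = 4 → [4, 1, 1, 5, 2, 1, 1, 4]

4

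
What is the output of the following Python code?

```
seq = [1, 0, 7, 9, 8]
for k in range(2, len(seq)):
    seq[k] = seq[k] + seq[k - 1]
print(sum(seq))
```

48

k=2: seq[2] = 7+0 = 7 → [1, 0, 7, 9, 8]
k=3: seq[3] = 9+7 = 16 → [1, 0, 7, 16, 8]
k=4: seq[4] = 8+16 = 24 → [1, 0, 7, 16, 24]
sum = 48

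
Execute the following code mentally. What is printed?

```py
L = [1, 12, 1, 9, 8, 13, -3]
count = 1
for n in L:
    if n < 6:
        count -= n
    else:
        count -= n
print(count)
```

-40

n=1: <6, count = 1-1 = 0
n=12: not <6, count = 0-12 = -12
n=1: <6, count = (-12)-1 = -13
n=9: not <6, count = (-13)-9 = -22
n=8: not <6, count = (-22)-8 = -30
n=13: not <6, count = (-30)-13 = -43
n=-3: <6, count = (-43)-(-3) = -40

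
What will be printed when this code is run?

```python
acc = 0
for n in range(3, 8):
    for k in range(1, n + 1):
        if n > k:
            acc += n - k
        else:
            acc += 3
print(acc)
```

n=3,k=1: 3>1, acc = 0+2 = 2
n=3,k=2: 3>2, acc = 2+1 = 3
n=3,k=3: not 3>3, acc = 3+3 = 6
n=4,k=1: 4>1, acc = 6+3 = 9
n=4,k=2: 4>2, acc = 9+2 = 11
n=4,k=3: 4>3, acc = 11+1 = 12
n=4,k=4: not 4>4, acc = 12+3 = 15
n=5,k=1: 5>1, acc = 15+4 = 19
n=5,k=2: 5>2, acc = 19+3 = 22
n=5,k=3: 5>3, acc = 22+2 = 24
n=5,k=4: 5>4, acc = 24+1 = 25
n=5,k=5: not 5>5, acc = 25+3 = 28
n=6,k=1: 6>1, acc = 28+5 = 33
n=6,k=2: 6>2, acc = 33+4 = 37
n=6,k=3: 6>3, acc = 37+3 = 40
n=6,k=4: 6>4, acc = 40+2 = 42
n=6,k=5: 6>5, acc = 42+1 = 43
n=6,k=6: not 6>6, acc = 43+3 = 46
n=7,k=1: 7>1, acc = 46+6 = 52
n=7,k=2: 7>2, acc = 52+5 = 57
n=7,k=3: 7>3, acc = 57+4 = 61
n=7,k=4: 7>4, acc = 61+3 = 64
n=7,k=5: 7>5, acc = 64+2 = 66
n=7,k=6: 7>6, acc = 66+1 = 67
n=7,k=7: not 7>7, acc = 67+3 = 70

70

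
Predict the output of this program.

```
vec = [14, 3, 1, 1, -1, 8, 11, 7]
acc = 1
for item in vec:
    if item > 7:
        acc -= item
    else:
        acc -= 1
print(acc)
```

-37

item=14: >7, acc = 1-14 = -13
item=3: not >7, acc = (-13)-1 = -14
item=1: not >7, acc = (-14)-1 = -15
item=1: not >7, acc = (-15)-1 = -16
item=-1: not >7, acc = (-16)-1 = -17
item=8: >7, acc = (-17)-8 = -25
item=11: >7, acc = (-25)-11 = -36
item=7: not >7, acc = (-36)-1 = -37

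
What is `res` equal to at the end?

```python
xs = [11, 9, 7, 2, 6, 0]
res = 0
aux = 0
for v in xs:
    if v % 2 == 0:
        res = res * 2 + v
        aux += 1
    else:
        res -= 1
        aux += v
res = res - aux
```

v=11: not even, res = 0-1 = -1; aux=11
v=9: not even, res = (-1)-1 = -2; aux=20
v=7: not even, res = (-2)-1 = -3; aux=27
v=2: even, res = (-3)*2+2 = -4; aux=28
v=6: even, res = (-4)*2+6 = -2; aux=29
v=0: even, res = (-2)*2+0 = -4; aux=30
res-aux = (-4)-30 = -34

-34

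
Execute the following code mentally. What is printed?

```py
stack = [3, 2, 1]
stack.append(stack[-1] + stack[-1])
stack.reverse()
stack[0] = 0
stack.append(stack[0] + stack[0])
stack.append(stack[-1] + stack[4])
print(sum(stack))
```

6

append stack[-1]+stack[-1] = 1+1 = 2 → [3, 2, 1, 2]
reverse → [2, 1, 2, 3]
stack[0] = 0 → [0, 1, 2, 3]
append stack[0]+stack[0] = 0+0 = 0 → [0, 1, 2, 3, 0]
append stack[-1]+stack[4] = 0+0 = 0 → [0, 1, 2, 3, 0, 0]
sum = 6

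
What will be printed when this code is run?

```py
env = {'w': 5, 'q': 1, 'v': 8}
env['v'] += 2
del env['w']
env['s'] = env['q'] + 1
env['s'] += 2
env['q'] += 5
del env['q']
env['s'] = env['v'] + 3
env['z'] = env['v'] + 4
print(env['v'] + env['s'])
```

env['v'] = 8+2 = 10 → {'w': 5, 'q': 1, 'v': 10}
del 'w' → {'q': 1, 'v': 10}
env['s'] = env['q']+1 = 2 → {'q': 1, 'v': 10, 's': 2}
env['s'] = 2+2 = 4 → {'q': 1, 'v': 10, 's': 4}
env['q'] = 1+5 = 6 → {'q': 6, 'v': 10, 's': 4}
del 'q' → {'v': 10, 's': 4}
env['s'] = env['v']+3 = 13 → {'v': 10, 's': 13}
env['z'] = env['v']+4 = 14 → {'v': 10, 's': 13, 'z': 14}
env['v']+env['s'] = 10+13 = 23

23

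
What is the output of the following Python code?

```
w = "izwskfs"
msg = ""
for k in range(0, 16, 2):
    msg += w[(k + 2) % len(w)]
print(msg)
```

k=0: add w[2]='w' → 'w'
k=2: add w[4]='k' → 'wk'
k=4: add w[6]='s' → 'wks'
k=6: add w[1]='z' → 'wksz'
k=8: add w[3]='s' → 'wkszs'
k=10: add w[5]='f' → 'wkszsf'
k=12: add w[0]='i' → 'wkszsfi'
k=14: add w[2]='w' → 'wkszsfiw'

wkszsfiw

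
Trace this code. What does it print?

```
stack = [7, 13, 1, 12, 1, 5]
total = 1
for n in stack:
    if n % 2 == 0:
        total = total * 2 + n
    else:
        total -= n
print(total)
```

-34

n=7: not even, total = 1-7 = -6
n=13: not even, total = (-6)-13 = -19
n=1: not even, total = (-19)-1 = -20
n=12: even, total = (-20)*2+12 = -28
n=1: not even, total = (-28)-1 = -29
n=5: not even, total = (-29)-5 = -34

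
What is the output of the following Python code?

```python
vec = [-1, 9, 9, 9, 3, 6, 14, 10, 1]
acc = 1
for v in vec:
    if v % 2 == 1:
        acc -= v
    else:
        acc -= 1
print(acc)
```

v=-1: odd, acc = 1-(-1) = 2
v=9: odd, acc = 2-9 = -7
v=9: odd, acc = (-7)-9 = -16
v=9: odd, acc = (-16)-9 = -25
v=3: odd, acc = (-25)-3 = -28
v=6: not odd, acc = (-28)-1 = -29
v=14: not odd, acc = (-29)-1 = -30
v=10: not odd, acc = (-30)-1 = -31
v=1: odd, acc = (-31)-1 = -32

-32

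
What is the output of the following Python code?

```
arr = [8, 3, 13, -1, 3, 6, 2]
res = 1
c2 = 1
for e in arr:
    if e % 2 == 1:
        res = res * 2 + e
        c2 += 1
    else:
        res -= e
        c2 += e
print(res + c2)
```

-22

e=8: not odd, res = 1-8 = -7; c2=9
e=3: odd, res = (-7)*2+3 = -11; c2=10
e=13: odd, res = (-11)*2+13 = -9; c2=11
e=-1: odd, res = (-9)*2+(-1) = -19; c2=12
e=3: odd, res = (-19)*2+3 = -35; c2=13
e=6: not odd, res = (-35)-6 = -41; c2=19
e=2: not odd, res = (-41)-2 = -43; c2=21
res+c2 = (-43)+21 = -22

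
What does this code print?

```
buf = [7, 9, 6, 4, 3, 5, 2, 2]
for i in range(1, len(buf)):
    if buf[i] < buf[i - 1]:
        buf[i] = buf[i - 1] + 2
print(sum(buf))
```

i=1: 9>=7, unchanged → [7, 9, 6, 4, 3, 5, 2, 2]
i=2: 6<9, buf[2] = 9+2 = 11 → [7, 9, 11, 4, 3, 5, 2, 2]
i=3: 4<11, buf[3] = 11+2 = 13 → [7, 9, 11, 13, 3, 5, 2, 2]
i=4: 3<13, buf[4] = 13+2 = 15 → [7, 9, 11, 13, 15, 5, 2, 2]
i=5: 5<15, buf[5] = 15+2 = 17 → [7, 9, 11, 13, 15, 17, 2, 2]
i=6: 2<17, buf[6] = 17+2 = 19 → [7, 9, 11, 13, 15, 17, 19, 2]
i=7: 2<19, buf[7] = 19+2 = 21 → [7, 9, 11, 13, 15, 17, 19, 21]
sum = 112

112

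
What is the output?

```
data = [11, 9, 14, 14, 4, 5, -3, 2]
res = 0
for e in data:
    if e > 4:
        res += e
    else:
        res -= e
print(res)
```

50

e=11: >4, res = 0+11 = 11
e=9: >4, res = 11+9 = 20
e=14: >4, res = 20+14 = 34
e=14: >4, res = 34+14 = 48
e=4: not >4, res = 48-4 = 44
e=5: >4, res = 44+5 = 49
e=-3: not >4, res = 49-(-3) = 52
e=2: not >4, res = 52-2 = 50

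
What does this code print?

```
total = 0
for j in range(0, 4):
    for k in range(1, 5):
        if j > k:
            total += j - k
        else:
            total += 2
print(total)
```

30

j=0,k=1: not 0>1, total = 0+2 = 2
j=0,k=2: not 0>2, total = 2+2 = 4
j=0,k=3: not 0>3, total = 4+2 = 6
j=0,k=4: not 0>4, total = 6+2 = 8
j=1,k=1: not 1>1, total = 8+2 = 10
j=1,k=2: not 1>2, total = 10+2 = 12
j=1,k=3: not 1>3, total = 12+2 = 14
j=1,k=4: not 1>4, total = 14+2 = 16
j=2,k=1: 2>1, total = 16+1 = 17
j=2,k=2: not 2>2, total = 17+2 = 19
j=2,k=3: not 2>3, total = 19+2 = 21
j=2,k=4: not 2>4, total = 21+2 = 23
j=3,k=1: 3>1, total = 23+2 = 25
j=3,k=2: 3>2, total = 25+1 = 26
j=3,k=3: not 3>3, total = 26+2 = 28
j=3,k=4: not 3>4, total = 28+2 = 30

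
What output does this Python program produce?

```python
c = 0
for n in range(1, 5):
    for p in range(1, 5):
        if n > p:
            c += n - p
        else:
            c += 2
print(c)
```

n=1,p=1: not 1>1, c = 0+2 = 2
n=1,p=2: not 1>2, c = 2+2 = 4
n=1,p=3: not 1>3, c = 4+2 = 6
n=1,p=4: not 1>4, c = 6+2 = 8
n=2,p=1: 2>1, c = 8+1 = 9
n=2,p=2: not 2>2, c = 9+2 = 11
n=2,p=3: not 2>3, c = 11+2 = 13
n=2,p=4: not 2>4, c = 13+2 = 15
n=3,p=1: 3>1, c = 15+2 = 17
n=3,p=2: 3>2, c = 17+1 = 18
n=3,p=3: not 3>3, c = 18+2 = 20
n=3,p=4: not 3>4, c = 20+2 = 22
n=4,p=1: 4>1, c = 22+3 = 25
n=4,p=2: 4>2, c = 25+2 = 27
n=4,p=3: 4>3, c = 27+1 = 28
n=4,p=4: not 4>4, c = 28+2 = 30

30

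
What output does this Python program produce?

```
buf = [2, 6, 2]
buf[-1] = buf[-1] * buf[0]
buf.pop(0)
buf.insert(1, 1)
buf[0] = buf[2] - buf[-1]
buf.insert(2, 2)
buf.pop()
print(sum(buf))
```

buf[-1] = buf[-1]*buf[0] = 2*2 = 4 → [2, 6, 4]
pop(0) removes 2 → [6, 4]
insert 1 at 1 → [6, 1, 4]
buf[0] = buf[2]-buf[-1] = 4-4 = 0 → [0, 1, 4]
insert 2 at 2 → [0, 1, 2, 4]
pop() removes 4 → [0, 1, 2]
sum = 3

3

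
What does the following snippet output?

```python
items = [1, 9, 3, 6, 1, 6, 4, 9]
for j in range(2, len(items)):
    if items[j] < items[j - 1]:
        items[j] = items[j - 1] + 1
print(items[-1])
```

j=2: 3<9, items[2] = 9+1 = 10 → [1, 9, 10, 6, 1, 6, 4, 9]
j=3: 6<10, items[3] = 10+1 = 11 → [1, 9, 10, 11, 1, 6, 4, 9]
j=4: 1<11, items[4] = 11+1 = 12 → [1, 9, 10, 11, 12, 6, 4, 9]
j=5: 6<12, items[5] = 12+1 = 13 → [1, 9, 10, 11, 12, 13, 4, 9]
j=6: 4<13, items[6] = 13+1 = 14 → [1, 9, 10, 11, 12, 13, 14, 9]
j=7: 9<14, items[7] = 14+1 = 15 → [1, 9, 10, 11, 12, 13, 14, 15]

15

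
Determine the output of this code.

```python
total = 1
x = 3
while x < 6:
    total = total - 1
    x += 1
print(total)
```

x=3: total = 1-1 = 0
x=4: total = 0-1 = -1
x=5: total = (-1)-1 = -2

-2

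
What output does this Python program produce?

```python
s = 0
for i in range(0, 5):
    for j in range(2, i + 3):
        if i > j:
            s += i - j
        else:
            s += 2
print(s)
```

28

i=0,j=2: not 0>2, s = 0+2 = 2
i=1,j=2: not 1>2, s = 2+2 = 4
i=1,j=3: not 1>3, s = 4+2 = 6
i=2,j=2: not 2>2, s = 6+2 = 8
i=2,j=3: not 2>3, s = 8+2 = 10
i=2,j=4: not 2>4, s = 10+2 = 12
i=3,j=2: 3>2, s = 12+1 = 13
i=3,j=3: not 3>3, s = 13+2 = 15
i=3,j=4: not 3>4, s = 15+2 = 17
i=3,j=5: not 3>5, s = 17+2 = 19
i=4,j=2: 4>2, s = 19+2 = 21
i=4,j=3: 4>3, s = 21+1 = 22
i=4,j=4: not 4>4, s = 22+2 = 24
i=4,j=5: not 4>5, s = 24+2 = 26
i=4,j=6: not 4>6, s = 26+2 = 28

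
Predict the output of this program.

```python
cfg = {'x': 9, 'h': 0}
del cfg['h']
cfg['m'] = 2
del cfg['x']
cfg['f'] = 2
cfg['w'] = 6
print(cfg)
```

del 'h' → {'x': 9}
cfg['m'] = 2 → {'x': 9, 'm': 2}
del 'x' → {'m': 2}
cfg['f'] = 2 → {'m': 2, 'f': 2}
cfg['w'] = 6 → {'m': 2, 'f': 2, 'w': 6}

{'m': 2, 'f': 2, 'w': 6}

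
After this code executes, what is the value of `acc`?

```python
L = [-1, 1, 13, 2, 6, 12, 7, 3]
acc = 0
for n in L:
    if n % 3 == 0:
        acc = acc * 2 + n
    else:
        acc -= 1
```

17

n=-1: not %3==0, acc = 0-1 = -1
n=1: not %3==0, acc = (-1)-1 = -2
n=13: not %3==0, acc = (-2)-1 = -3
n=2: not %3==0, acc = (-3)-1 = -4
n=6: %3==0, acc = (-4)*2+6 = -2
n=12: %3==0, acc = (-2)*2+12 = 8
n=7: not %3==0, acc = 8-1 = 7
n=3: %3==0, acc = 7*2+3 = 17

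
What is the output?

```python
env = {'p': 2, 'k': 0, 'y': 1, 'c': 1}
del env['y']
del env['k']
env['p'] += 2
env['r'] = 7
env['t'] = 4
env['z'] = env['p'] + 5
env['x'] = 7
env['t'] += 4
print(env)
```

del 'y' → {'p': 2, 'k': 0, 'c': 1}
del 'k' → {'p': 2, 'c': 1}
env['p'] = 2+2 = 4 → {'p': 4, 'c': 1}
env['r'] = 7 → {'p': 4, 'c': 1, 'r': 7}
env['t'] = 4 → {'p': 4, 'c': 1, 'r': 7, 't': 4}
env['z'] = env['p']+5 = 9 → {'p': 4, 'c': 1, 'r': 7, 't': 4, 'z': 9}
env['x'] = 7 → {'p': 4, 'c': 1, 'r': 7, 't': 4, 'z': 9, 'x': 7}
env['t'] = 4+4 = 8 → {'p': 4, 'c': 1, 'r': 7, 't': 8, 'z': 9, 'x': 7}

{'p': 4, 'c': 1, 'r': 7, 't': 8, 'z': 9, 'x': 7}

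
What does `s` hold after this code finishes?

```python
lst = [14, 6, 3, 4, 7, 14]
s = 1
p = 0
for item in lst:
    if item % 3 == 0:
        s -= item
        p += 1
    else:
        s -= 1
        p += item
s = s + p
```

item=14: not %3==0, s = 1-1 = 0; p=14
item=6: %3==0, s = 0-6 = -6; p=15
item=3: %3==0, s = (-6)-3 = -9; p=16
item=4: not %3==0, s = (-9)-1 = -10; p=20
item=7: not %3==0, s = (-10)-1 = -11; p=27
item=14: not %3==0, s = (-11)-1 = -12; p=41
s+p = (-12)+41 = 29

29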